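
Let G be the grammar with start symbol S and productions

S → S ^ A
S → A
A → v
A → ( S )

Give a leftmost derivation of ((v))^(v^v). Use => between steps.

S => S^A => A^A => (S)^A => (A)^A => ((S))^A => ((A))^A => ((v))^A => ((v))^(S) => ((v))^(S^A) => ((v))^(A^A) => ((v))^(v^A) => ((v))^(v^v)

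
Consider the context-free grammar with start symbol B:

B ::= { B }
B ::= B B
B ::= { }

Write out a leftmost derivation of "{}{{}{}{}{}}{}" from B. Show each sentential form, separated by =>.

B => BB   [B ::= B B]
BB => {}B   [B ::= { }]
{}B => {}BB   [B ::= B B]
{}BB => {}{B}B   [B ::= { B }]
{}{B}B => {}{BB}B   [B ::= B B]
{}{BB}B => {}{BBB}B   [B ::= B B]
{}{BBB}B => {}{BBBB}B   [B ::= B B]
{}{BBBB}B => {}{{}BBB}B   [B ::= { }]
{}{{}BBB}B => {}{{}{}BB}B   [B ::= { }]
{}{{}{}BB}B => {}{{}{}{}B}B   [B ::= { }]
{}{{}{}{}B}B => {}{{}{}{}{}}B   [B ::= { }]
{}{{}{}{}{}}B => {}{{}{}{}{}}{}   [B ::= { }]

B=>BB=>{}B=>{}BB=>{}{B}B=>{}{BB}B=>{}{BBB}B=>{}{BBBB}B=>{}{{}BBB}B=>{}{{}{}BB}B=>{}{{}{}{}B}B=>{}{{}{}{}{}}B=>{}{{}{}{}{}}{}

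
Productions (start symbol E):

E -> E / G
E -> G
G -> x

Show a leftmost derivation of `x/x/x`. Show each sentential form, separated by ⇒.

E ⇒ E/G ⇒ E/G/G ⇒ G/G/G ⇒ x/G/G ⇒ x/x/G ⇒ x/x/x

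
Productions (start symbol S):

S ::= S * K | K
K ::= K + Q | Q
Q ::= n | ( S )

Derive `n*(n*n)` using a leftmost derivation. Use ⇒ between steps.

S ⇒ S*K   [S ::= S * K]
S*K ⇒ K*K   [S ::= K]
K*K ⇒ Q*K   [K ::= Q]
Q*K ⇒ n*K   [Q ::= n]
n*K ⇒ n*Q   [K ::= Q]
n*Q ⇒ n*(S)   [Q ::= ( S )]
n*(S) ⇒ n*(S*K)   [S ::= S * K]
n*(S*K) ⇒ n*(K*K)   [S ::= K]
n*(K*K) ⇒ n*(Q*K)   [K ::= Q]
n*(Q*K) ⇒ n*(n*K)   [Q ::= n]
n*(n*K) ⇒ n*(n*Q)   [K ::= Q]
n*(n*Q) ⇒ n*(n*n)   [Q ::= n]

S ⇒ S*K ⇒ K*K ⇒ Q*K ⇒ n*K ⇒ n*Q ⇒ n*(S) ⇒ n*(S*K) ⇒ n*(K*K) ⇒ n*(Q*K) ⇒ n*(n*K) ⇒ n*(n*Q) ⇒ n*(n*n)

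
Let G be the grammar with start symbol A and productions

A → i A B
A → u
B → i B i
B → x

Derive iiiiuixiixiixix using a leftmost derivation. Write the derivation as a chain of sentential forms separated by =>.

A => iAB => iiABB => iiiABBB => iiiiABBBB => iiiiuBBBB => iiiiuiBiBBB => iiiiuixiBBB => iiiiuixiiBiBB => iiiiuixiixiBB => iiiiuixiixiiBiB => iiiiuixiixiixiB => iiiiuixiixiixix

A => iAB   [A → i A B]
iAB => iiABB   [A → i A B]
iiABB => iiiABBB   [A → i A B]
iiiABBB => iiiiABBBB   [A → i A B]
iiiiABBBB => iiiiuBBBB   [A → u]
iiiiuBBBB => iiiiuiBiBBB   [B → i B i]
iiiiuiBiBBB => iiiiuixiBBB   [B → x]
iiiiuixiBBB => iiiiuixiiBiBB   [B → i B i]
iiiiuixiiBiBB => iiiiuixiixiBB   [B → x]
iiiiuixiixiBB => iiiiuixiixiiBiB   [B → i B i]
iiiiuixiixiiBiB => iiiiuixiixiixiB   [B → x]
iiiiuixiixiixiB => iiiiuixiixiixix   [B → x]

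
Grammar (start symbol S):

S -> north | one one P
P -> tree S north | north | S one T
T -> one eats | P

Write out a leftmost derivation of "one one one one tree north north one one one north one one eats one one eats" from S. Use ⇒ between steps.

S ⇒ one one P ⇒ one one S one T ⇒ one one one one P one T ⇒ one one one one tree S north one T ⇒ one one one one tree north north one T ⇒ one one one one tree north north one P ⇒ one one one one tree north north one S one T ⇒ one one one one tree north north one one one P one T ⇒ one one one one tree north north one one one S one T one T ⇒ one one one one tree north north one one one north one T one T ⇒ one one one one tree north north one one one north one one eats one T ⇒ one one one one tree north north one one one north one one eats one one eats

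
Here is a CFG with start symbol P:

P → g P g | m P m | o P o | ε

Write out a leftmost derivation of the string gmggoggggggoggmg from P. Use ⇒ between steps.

P ⇒ gPg ⇒ gmPmg ⇒ gmgPgmg ⇒ gmggPggmg ⇒ gmggoPoggmg ⇒ gmggogPgoggmg ⇒ gmggoggPggoggmg ⇒ gmggogggPgggoggmg ⇒ gmggoggggggoggmg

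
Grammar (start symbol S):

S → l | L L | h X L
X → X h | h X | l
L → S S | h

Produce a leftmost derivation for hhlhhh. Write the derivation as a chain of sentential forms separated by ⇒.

S⇒hXL⇒hXhL⇒hXhhL⇒hhXhhL⇒hhlhhL⇒hhlhhh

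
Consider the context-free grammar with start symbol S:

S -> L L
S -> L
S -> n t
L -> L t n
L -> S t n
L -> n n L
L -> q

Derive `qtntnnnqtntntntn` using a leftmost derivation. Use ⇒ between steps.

S⇒LL⇒StnL⇒LtnL⇒LtntnL⇒qtntnL⇒qtntnLtn⇒qtntnnnLtn⇒qtntnnnLtntn⇒qtntnnnStntntn⇒qtntnnnLtntntn⇒qtntnnnLtntntntn⇒qtntnnnqtntntntn

S ⇒ LL   [S -> L L]
LL ⇒ StnL   [L -> S t n]
StnL ⇒ LtnL   [S -> L]
LtnL ⇒ LtntnL   [L -> L t n]
LtntnL ⇒ qtntnL   [L -> q]
qtntnL ⇒ qtntnLtn   [L -> L t n]
qtntnLtn ⇒ qtntnnnLtn   [L -> n n L]
qtntnnnLtn ⇒ qtntnnnLtntn   [L -> L t n]
qtntnnnLtntn ⇒ qtntnnnStntntn   [L -> S t n]
qtntnnnStntntn ⇒ qtntnnnLtntntn   [S -> L]
qtntnnnLtntntn ⇒ qtntnnnLtntntntn   [L -> L t n]
qtntnnnLtntntntn ⇒ qtntnnnqtntntntn   [L -> q]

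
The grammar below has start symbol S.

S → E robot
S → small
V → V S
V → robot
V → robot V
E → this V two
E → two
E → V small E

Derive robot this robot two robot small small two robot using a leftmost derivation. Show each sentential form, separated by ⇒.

S ⇒ E robot ⇒ V small E robot ⇒ V S small E robot ⇒ V S S small E robot ⇒ robot S S small E robot ⇒ robot E robot S small E robot ⇒ robot this V two robot S small E robot ⇒ robot this robot two robot S small E robot ⇒ robot this robot two robot small small E robot ⇒ robot this robot two robot small small two robot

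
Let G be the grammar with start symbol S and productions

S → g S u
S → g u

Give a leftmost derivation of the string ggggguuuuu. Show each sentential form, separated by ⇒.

S ⇒ gSu ⇒ ggSuu ⇒ gggSuuu ⇒ ggggSuuuu ⇒ ggggguuuuu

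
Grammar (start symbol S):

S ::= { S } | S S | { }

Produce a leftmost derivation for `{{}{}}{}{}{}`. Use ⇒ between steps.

S ⇒ SS   [S ::= S S]
SS ⇒ SSS   [S ::= S S]
SSS ⇒ SSSS   [S ::= S S]
SSSS ⇒ {S}SSS   [S ::= { S }]
{S}SSS ⇒ {SS}SSS   [S ::= S S]
{SS}SSS ⇒ {{}S}SSS   [S ::= { }]
{{}S}SSS ⇒ {{}{}}SSS   [S ::= { }]
{{}{}}SSS ⇒ {{}{}}{}SS   [S ::= { }]
{{}{}}{}SS ⇒ {{}{}}{}{}S   [S ::= { }]
{{}{}}{}{}S ⇒ {{}{}}{}{}{}   [S ::= { }]

S ⇒ SS ⇒ SSS ⇒ SSSS ⇒ {S}SSS ⇒ {SS}SSS ⇒ {{}S}SSS ⇒ {{}{}}SSS ⇒ {{}{}}{}SS ⇒ {{}{}}{}{}S ⇒ {{}{}}{}{}{}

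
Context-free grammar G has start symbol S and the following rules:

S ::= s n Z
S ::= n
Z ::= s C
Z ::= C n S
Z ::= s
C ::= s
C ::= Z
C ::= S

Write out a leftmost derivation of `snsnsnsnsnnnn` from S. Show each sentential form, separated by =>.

S => snZ => snCnS => snZnS => snCnSnS => snSnSnS => snsnZnSnS => snsnCnSnSnS => snsnsnSnSnS => snsnsnsnZnSnS => snsnsnsnsnSnS => snsnsnsnsnnnS => snsnsnsnsnnnn

S => snZ   [S ::= s n Z]
snZ => snCnS   [Z ::= C n S]
snCnS => snZnS   [C ::= Z]
snZnS => snCnSnS   [Z ::= C n S]
snCnSnS => snSnSnS   [C ::= S]
snSnSnS => snsnZnSnS   [S ::= s n Z]
snsnZnSnS => snsnCnSnSnS   [Z ::= C n S]
snsnCnSnSnS => snsnsnSnSnS   [C ::= s]
snsnsnSnSnS => snsnsnsnZnSnS   [S ::= s n Z]
snsnsnsnZnSnS => snsnsnsnsnSnS   [Z ::= s]
snsnsnsnsnSnS => snsnsnsnsnnnS   [S ::= n]
snsnsnsnsnnnS => snsnsnsnsnnnn   [S ::= n]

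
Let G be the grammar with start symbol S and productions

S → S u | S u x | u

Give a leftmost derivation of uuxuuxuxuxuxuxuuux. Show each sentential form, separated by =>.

S => Sux   [S → S u x]
Sux => Suux   [S → S u]
Suux => Suuux   [S → S u]
Suuux => Suxuuux   [S → S u x]
Suxuuux => Suxuxuuux   [S → S u x]
Suxuxuuux => Suxuxuxuuux   [S → S u x]
Suxuxuxuuux => Suxuxuxuxuuux   [S → S u x]
Suxuxuxuxuuux => Suxuxuxuxuxuuux   [S → S u x]
Suxuxuxuxuxuuux => Suuxuxuxuxuxuuux   [S → S u]
Suuxuxuxuxuxuuux => Suxuuxuxuxuxuxuuux   [S → S u x]
Suxuuxuxuxuxuxuuux => uuxuuxuxuxuxuxuuux   [S → u]

S => Sux => Suux => Suuux => Suxuuux => Suxuxuuux => Suxuxuxuuux => Suxuxuxuxuuux => Suxuxuxuxuxuuux => Suuxuxuxuxuxuuux => Suxuuxuxuxuxuxuuux => uuxuuxuxuxuxuxuuux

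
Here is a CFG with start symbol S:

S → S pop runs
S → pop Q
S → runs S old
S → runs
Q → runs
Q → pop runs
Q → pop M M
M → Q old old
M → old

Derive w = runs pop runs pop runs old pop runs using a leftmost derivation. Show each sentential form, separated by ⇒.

S ⇒ S pop runs ⇒ runs S old pop runs ⇒ runs S pop runs old pop runs ⇒ runs pop Q pop runs old pop runs ⇒ runs pop runs pop runs old pop runs

S ⇒ S pop runs   [S → S pop runs]
S pop runs ⇒ runs S old pop runs   [S → runs S old]
runs S old pop runs ⇒ runs S pop runs old pop runs   [S → S pop runs]
runs S pop runs old pop runs ⇒ runs pop Q pop runs old pop runs   [S → pop Q]
runs pop Q pop runs old pop runs ⇒ runs pop runs pop runs old pop runs   [Q → runs]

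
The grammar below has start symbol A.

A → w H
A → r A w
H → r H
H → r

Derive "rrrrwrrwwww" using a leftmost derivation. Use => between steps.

A => rAw => rrAww => rrrAwww => rrrrAwwww => rrrrwHwwww => rrrrwrHwwww => rrrrwrrwwww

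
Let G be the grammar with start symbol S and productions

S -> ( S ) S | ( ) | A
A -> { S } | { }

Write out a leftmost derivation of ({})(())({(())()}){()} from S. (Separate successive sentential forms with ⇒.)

S ⇒ (S)S ⇒ (A)S ⇒ ({})S ⇒ ({})(S)S ⇒ ({})(())S ⇒ ({})(())(S)S ⇒ ({})(())(A)S ⇒ ({})(())({S})S ⇒ ({})(())({(S)S})S ⇒ ({})(())({(())S})S ⇒ ({})(())({(())()})S ⇒ ({})(())({(())()})A ⇒ ({})(())({(())()}){S} ⇒ ({})(())({(())()}){()}

S ⇒ (S)S   [S -> ( S ) S]
(S)S ⇒ (A)S   [S -> A]
(A)S ⇒ ({})S   [A -> { }]
({})S ⇒ ({})(S)S   [S -> ( S ) S]
({})(S)S ⇒ ({})(())S   [S -> ( )]
({})(())S ⇒ ({})(())(S)S   [S -> ( S ) S]
({})(())(S)S ⇒ ({})(())(A)S   [S -> A]
({})(())(A)S ⇒ ({})(())({S})S   [A -> { S }]
({})(())({S})S ⇒ ({})(())({(S)S})S   [S -> ( S ) S]
({})(())({(S)S})S ⇒ ({})(())({(())S})S   [S -> ( )]
({})(())({(())S})S ⇒ ({})(())({(())()})S   [S -> ( )]
({})(())({(())()})S ⇒ ({})(())({(())()})A   [S -> A]
({})(())({(())()})A ⇒ ({})(())({(())()}){S}   [A -> { S }]
({})(())({(())()}){S} ⇒ ({})(())({(())()}){()}   [S -> ( )]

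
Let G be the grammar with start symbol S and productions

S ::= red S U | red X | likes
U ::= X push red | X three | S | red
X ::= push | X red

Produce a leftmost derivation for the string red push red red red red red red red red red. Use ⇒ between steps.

S ⇒ red X ⇒ red X red ⇒ red X red red ⇒ red X red red red ⇒ red X red red red red ⇒ red X red red red red red ⇒ red X red red red red red red ⇒ red X red red red red red red red ⇒ red X red red red red red red red red ⇒ red X red red red red red red red red red ⇒ red push red red red red red red red red red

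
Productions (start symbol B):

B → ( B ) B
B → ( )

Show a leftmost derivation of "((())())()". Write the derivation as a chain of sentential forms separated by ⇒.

B ⇒ (B)B   [B → ( B ) B]
(B)B ⇒ ((B)B)B   [B → ( B ) B]
((B)B)B ⇒ ((())B)B   [B → ( )]
((())B)B ⇒ ((())())B   [B → ( )]
((())())B ⇒ ((())())()   [B → ( )]

B ⇒ (B)B ⇒ ((B)B)B ⇒ ((())B)B ⇒ ((())())B ⇒ ((())())()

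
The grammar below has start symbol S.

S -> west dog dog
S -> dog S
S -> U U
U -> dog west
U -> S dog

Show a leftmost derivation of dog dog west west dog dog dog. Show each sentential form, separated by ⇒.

S ⇒ dog S ⇒ dog U U ⇒ dog dog west U ⇒ dog dog west S dog ⇒ dog dog west west dog dog dog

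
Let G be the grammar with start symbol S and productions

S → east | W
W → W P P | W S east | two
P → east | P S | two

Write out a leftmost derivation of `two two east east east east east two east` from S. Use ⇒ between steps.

S ⇒ W   [S → W]
W ⇒ W P P   [W → W P P]
W P P ⇒ W S east P P   [W → W S east]
W S east P P ⇒ W S east S east P P   [W → W S east]
W S east S east P P ⇒ W P P S east S east P P   [W → W P P]
W P P S east S east P P ⇒ two P P S east S east P P   [W → two]
two P P S east S east P P ⇒ two two P S east S east P P   [P → two]
two two P S east S east P P ⇒ two two east S east S east P P   [P → east]
two two east S east S east P P ⇒ two two east east east S east P P   [S → east]
two two east east east S east P P ⇒ two two east east east east east P P   [S → east]
two two east east east east east P P ⇒ two two east east east east east two P   [P → two]
two two east east east east east two P ⇒ two two east east east east east two east   [P → east]

S ⇒ W ⇒ W P P ⇒ W S east P P ⇒ W S east S east P P ⇒ W P P S east S east P P ⇒ two P P S east S east P P ⇒ two two P S east S east P P ⇒ two two east S east S east P P ⇒ two two east east east S east P P ⇒ two two east east east east east P P ⇒ two two east east east east east two P ⇒ two two east east east east east two east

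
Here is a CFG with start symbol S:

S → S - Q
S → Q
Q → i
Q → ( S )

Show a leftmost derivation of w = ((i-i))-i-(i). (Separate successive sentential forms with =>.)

S => S-Q => S-Q-Q => Q-Q-Q => (S)-Q-Q => (Q)-Q-Q => ((S))-Q-Q => ((S-Q))-Q-Q => ((Q-Q))-Q-Q => ((i-Q))-Q-Q => ((i-i))-Q-Q => ((i-i))-i-Q => ((i-i))-i-(S) => ((i-i))-i-(Q) => ((i-i))-i-(i)

S => S-Q   [S → S - Q]
S-Q => S-Q-Q   [S → S - Q]
S-Q-Q => Q-Q-Q   [S → Q]
Q-Q-Q => (S)-Q-Q   [Q → ( S )]
(S)-Q-Q => (Q)-Q-Q   [S → Q]
(Q)-Q-Q => ((S))-Q-Q   [Q → ( S )]
((S))-Q-Q => ((S-Q))-Q-Q   [S → S - Q]
((S-Q))-Q-Q => ((Q-Q))-Q-Q   [S → Q]
((Q-Q))-Q-Q => ((i-Q))-Q-Q   [Q → i]
((i-Q))-Q-Q => ((i-i))-Q-Q   [Q → i]
((i-i))-Q-Q => ((i-i))-i-Q   [Q → i]
((i-i))-i-Q => ((i-i))-i-(S)   [Q → ( S )]
((i-i))-i-(S) => ((i-i))-i-(Q)   [S → Q]
((i-i))-i-(Q) => ((i-i))-i-(i)   [Q → i]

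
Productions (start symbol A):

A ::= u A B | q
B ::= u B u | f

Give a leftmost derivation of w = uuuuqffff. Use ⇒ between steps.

A⇒uAB⇒uuABB⇒uuuABBB⇒uuuuABBBB⇒uuuuqBBBB⇒uuuuqfBBB⇒uuuuqffBB⇒uuuuqfffB⇒uuuuqffff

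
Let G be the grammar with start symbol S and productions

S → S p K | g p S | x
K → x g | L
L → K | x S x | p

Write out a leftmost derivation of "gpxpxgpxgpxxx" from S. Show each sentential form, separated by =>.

S => gpS   [S → g p S]
gpS => gpSpK   [S → S p K]
gpSpK => gpSpKpK   [S → S p K]
gpSpKpK => gpSpKpKpK   [S → S p K]
gpSpKpKpK => gpxpKpKpK   [S → x]
gpxpKpKpK => gpxpxgpKpK   [K → x g]
gpxpxgpKpK => gpxpxgpxgpK   [K → x g]
gpxpxgpxgpK => gpxpxgpxgpL   [K → L]
gpxpxgpxgpL => gpxpxgpxgpxSx   [L → x S x]
gpxpxgpxgpxSx => gpxpxgpxgpxxx   [S → x]

S => gpS => gpSpK => gpSpKpK => gpSpKpKpK => gpxpKpKpK => gpxpxgpKpK => gpxpxgpxgpK => gpxpxgpxgpL => gpxpxgpxgpxSx => gpxpxgpxgpxxx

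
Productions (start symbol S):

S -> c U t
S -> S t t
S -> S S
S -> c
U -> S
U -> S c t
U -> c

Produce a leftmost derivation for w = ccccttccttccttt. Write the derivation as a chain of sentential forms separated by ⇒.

S ⇒ cUt ⇒ cSt ⇒ ccUtt ⇒ ccScttt ⇒ ccSScttt ⇒ cccUtScttt ⇒ cccScttScttt ⇒ cccSScttScttt ⇒ cccSttScttScttt ⇒ ccccttScttScttt ⇒ ccccttccttScttt ⇒ ccccttccttccttt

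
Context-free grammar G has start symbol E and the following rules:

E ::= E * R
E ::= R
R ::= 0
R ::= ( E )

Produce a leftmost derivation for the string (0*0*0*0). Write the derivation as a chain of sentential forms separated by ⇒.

E ⇒ R ⇒ (E) ⇒ (E*R) ⇒ (E*R*R) ⇒ (E*R*R*R) ⇒ (R*R*R*R) ⇒ (0*R*R*R) ⇒ (0*0*R*R) ⇒ (0*0*0*R) ⇒ (0*0*0*0)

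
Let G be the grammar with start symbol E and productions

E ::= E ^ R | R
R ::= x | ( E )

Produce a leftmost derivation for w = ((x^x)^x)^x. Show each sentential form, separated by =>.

E => E^R => R^R => (E)^R => (E^R)^R => (R^R)^R => ((E)^R)^R => ((E^R)^R)^R => ((R^R)^R)^R => ((x^R)^R)^R => ((x^x)^R)^R => ((x^x)^x)^R => ((x^x)^x)^x

E => E^R   [E ::= E ^ R]
E^R => R^R   [E ::= R]
R^R => (E)^R   [R ::= ( E )]
(E)^R => (E^R)^R   [E ::= E ^ R]
(E^R)^R => (R^R)^R   [E ::= R]
(R^R)^R => ((E)^R)^R   [R ::= ( E )]
((E)^R)^R => ((E^R)^R)^R   [E ::= E ^ R]
((E^R)^R)^R => ((R^R)^R)^R   [E ::= R]
((R^R)^R)^R => ((x^R)^R)^R   [R ::= x]
((x^R)^R)^R => ((x^x)^R)^R   [R ::= x]
((x^x)^R)^R => ((x^x)^x)^R   [R ::= x]
((x^x)^x)^R => ((x^x)^x)^x   [R ::= x]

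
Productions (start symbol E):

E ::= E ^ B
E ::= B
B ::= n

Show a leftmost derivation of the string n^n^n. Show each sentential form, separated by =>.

E=>E^B=>E^B^B=>B^B^B=>n^B^B=>n^n^B=>n^n^n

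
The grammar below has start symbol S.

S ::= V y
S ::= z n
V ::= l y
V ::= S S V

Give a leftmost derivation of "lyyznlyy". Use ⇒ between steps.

S ⇒ Vy   [S ::= V y]
Vy ⇒ SSVy   [V ::= S S V]
SSVy ⇒ VySVy   [S ::= V y]
VySVy ⇒ lyySVy   [V ::= l y]
lyySVy ⇒ lyyznVy   [S ::= z n]
lyyznVy ⇒ lyyznlyy   [V ::= l y]

S ⇒ Vy ⇒ SSVy ⇒ VySVy ⇒ lyySVy ⇒ lyyznVy ⇒ lyyznlyy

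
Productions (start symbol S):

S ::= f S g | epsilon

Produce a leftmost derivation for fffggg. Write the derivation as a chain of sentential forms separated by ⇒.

S ⇒ fSg ⇒ ffSgg ⇒ fffSggg ⇒ fffggg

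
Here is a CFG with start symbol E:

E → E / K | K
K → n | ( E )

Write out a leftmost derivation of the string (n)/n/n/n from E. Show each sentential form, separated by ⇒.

E ⇒ E/K   [E → E / K]
E/K ⇒ E/K/K   [E → E / K]
E/K/K ⇒ E/K/K/K   [E → E / K]
E/K/K/K ⇒ K/K/K/K   [E → K]
K/K/K/K ⇒ (E)/K/K/K   [K → ( E )]
(E)/K/K/K ⇒ (K)/K/K/K   [E → K]
(K)/K/K/K ⇒ (n)/K/K/K   [K → n]
(n)/K/K/K ⇒ (n)/n/K/K   [K → n]
(n)/n/K/K ⇒ (n)/n/n/K   [K → n]
(n)/n/n/K ⇒ (n)/n/n/n   [K → n]

E⇒E/K⇒E/K/K⇒E/K/K/K⇒K/K/K/K⇒(E)/K/K/K⇒(K)/K/K/K⇒(n)/K/K/K⇒(n)/n/K/K⇒(n)/n/n/K⇒(n)/n/n/n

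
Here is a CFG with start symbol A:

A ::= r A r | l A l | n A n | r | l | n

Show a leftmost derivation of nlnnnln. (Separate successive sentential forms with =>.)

A=>nAn=>nlAln=>nlnAnln=>nlnnnln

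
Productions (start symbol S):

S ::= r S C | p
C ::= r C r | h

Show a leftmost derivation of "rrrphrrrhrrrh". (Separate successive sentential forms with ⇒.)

S⇒rSC⇒rrSCC⇒rrrSCCC⇒rrrpCCC⇒rrrphCC⇒rrrphrCrC⇒rrrphrrCrrC⇒rrrphrrrCrrrC⇒rrrphrrrhrrrC⇒rrrphrrrhrrrh

S ⇒ rSC   [S ::= r S C]
rSC ⇒ rrSCC   [S ::= r S C]
rrSCC ⇒ rrrSCCC   [S ::= r S C]
rrrSCCC ⇒ rrrpCCC   [S ::= p]
rrrpCCC ⇒ rrrphCC   [C ::= h]
rrrphCC ⇒ rrrphrCrC   [C ::= r C r]
rrrphrCrC ⇒ rrrphrrCrrC   [C ::= r C r]
rrrphrrCrrC ⇒ rrrphrrrCrrrC   [C ::= r C r]
rrrphrrrCrrrC ⇒ rrrphrrrhrrrC   [C ::= h]
rrrphrrrhrrrC ⇒ rrrphrrrhrrrh   [C ::= h]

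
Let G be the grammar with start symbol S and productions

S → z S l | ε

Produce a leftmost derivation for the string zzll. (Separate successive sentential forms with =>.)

S => zSl   [S → z S l]
zSl => zzSll   [S → z S l]
zzSll => zzll   [S → ε]

S=>zSl=>zzSll=>zzll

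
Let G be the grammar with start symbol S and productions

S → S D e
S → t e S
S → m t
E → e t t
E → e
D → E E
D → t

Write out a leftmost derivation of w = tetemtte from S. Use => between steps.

S => teS => teteS => teteSDe => tetemtDe => tetemtte

S => teS   [S → t e S]
teS => teteS   [S → t e S]
teteS => teteSDe   [S → S D e]
teteSDe => tetemtDe   [S → m t]
tetemtDe => tetemtte   [D → t]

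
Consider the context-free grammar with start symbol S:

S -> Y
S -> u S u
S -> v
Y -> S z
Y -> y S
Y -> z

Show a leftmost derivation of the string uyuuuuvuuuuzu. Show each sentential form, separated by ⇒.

S ⇒ uSu ⇒ uYu ⇒ uSzu ⇒ uYzu ⇒ uySzu ⇒ uyuSuzu ⇒ uyuuSuuzu ⇒ uyuuuSuuuzu ⇒ uyuuuuSuuuuzu ⇒ uyuuuuvuuuuzu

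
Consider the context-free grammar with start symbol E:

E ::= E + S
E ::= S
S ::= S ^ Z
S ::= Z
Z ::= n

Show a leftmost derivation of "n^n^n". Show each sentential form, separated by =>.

E => S   [E ::= S]
S => S^Z   [S ::= S ^ Z]
S^Z => S^Z^Z   [S ::= S ^ Z]
S^Z^Z => Z^Z^Z   [S ::= Z]
Z^Z^Z => n^Z^Z   [Z ::= n]
n^Z^Z => n^n^Z   [Z ::= n]
n^n^Z => n^n^n   [Z ::= n]

E => S => S^Z => S^Z^Z => Z^Z^Z => n^Z^Z => n^n^Z => n^n^n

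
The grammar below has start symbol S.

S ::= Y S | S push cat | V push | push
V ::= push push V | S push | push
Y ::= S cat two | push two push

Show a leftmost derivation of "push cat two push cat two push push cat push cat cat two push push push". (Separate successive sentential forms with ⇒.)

S ⇒ V push   [S ::= V push]
V push ⇒ S push push   [V ::= S push]
S push push ⇒ Y S push push   [S ::= Y S]
Y S push push ⇒ S cat two S push push   [Y ::= S cat two]
S cat two S push push ⇒ Y S cat two S push push   [S ::= Y S]
Y S cat two S push push ⇒ S cat two S cat two S push push   [Y ::= S cat two]
S cat two S cat two S push push ⇒ push cat two S cat two S push push   [S ::= push]
push cat two S cat two S push push ⇒ push cat two Y S cat two S push push   [S ::= Y S]
push cat two Y S cat two S push push ⇒ push cat two S cat two S cat two S push push   [Y ::= S cat two]
push cat two S cat two S cat two S push push ⇒ push cat two push cat two S cat two S push push   [S ::= push]
push cat two push cat two S cat two S push push ⇒ push cat two push cat two S push cat cat two S push push   [S ::= S push cat]
push cat two push cat two S push cat cat two S push push ⇒ push cat two push cat two S push cat push cat cat two S push push   [S ::= S push cat]
push cat two push cat two S push cat push cat cat two S push push ⇒ push cat two push cat two push push cat push cat cat two S push push   [S ::= push]
push cat two push cat two push push cat push cat cat two S push push ⇒ push cat two push cat two push push cat push cat cat two push push push   [S ::= push]

S ⇒ V push ⇒ S push push ⇒ Y S push push ⇒ S cat two S push push ⇒ Y S cat two S push push ⇒ S cat two S cat two S push push ⇒ push cat two S cat two S push push ⇒ push cat two Y S cat two S push push ⇒ push cat two S cat two S cat two S push push ⇒ push cat two push cat two S cat two S push push ⇒ push cat two push cat two S push cat cat two S push push ⇒ push cat two push cat two S push cat push cat cat two S push push ⇒ push cat two push cat two push push cat push cat cat two S push push ⇒ push cat two push cat two push push cat push cat cat two push push push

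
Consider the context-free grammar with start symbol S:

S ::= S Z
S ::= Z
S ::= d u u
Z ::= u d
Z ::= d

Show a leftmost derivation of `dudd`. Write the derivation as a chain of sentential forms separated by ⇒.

S ⇒ SZ   [S ::= S Z]
SZ ⇒ SZZ   [S ::= S Z]
SZZ ⇒ ZZZ   [S ::= Z]
ZZZ ⇒ dZZ   [Z ::= d]
dZZ ⇒ dudZ   [Z ::= u d]
dudZ ⇒ dudd   [Z ::= d]

S ⇒ SZ ⇒ SZZ ⇒ ZZZ ⇒ dZZ ⇒ dudZ ⇒ dudd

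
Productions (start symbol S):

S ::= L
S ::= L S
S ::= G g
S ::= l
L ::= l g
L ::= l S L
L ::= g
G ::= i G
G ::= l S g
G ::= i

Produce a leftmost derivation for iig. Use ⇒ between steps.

S ⇒ Gg ⇒ iGg ⇒ iig

S ⇒ Gg   [S ::= G g]
Gg ⇒ iGg   [G ::= i G]
iGg ⇒ iig   [G ::= i]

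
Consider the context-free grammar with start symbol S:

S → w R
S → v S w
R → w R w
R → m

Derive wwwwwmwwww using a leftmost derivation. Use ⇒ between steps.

S⇒wR⇒wwRw⇒wwwRww⇒wwwwRwww⇒wwwwwRwwww⇒wwwwwmwwww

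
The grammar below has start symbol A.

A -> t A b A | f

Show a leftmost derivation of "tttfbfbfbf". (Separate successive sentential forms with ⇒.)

A ⇒ tAbA   [A -> t A b A]
tAbA ⇒ ttAbAbA   [A -> t A b A]
ttAbAbA ⇒ tttAbAbAbA   [A -> t A b A]
tttAbAbAbA ⇒ tttfbAbAbA   [A -> f]
tttfbAbAbA ⇒ tttfbfbAbA   [A -> f]
tttfbfbAbA ⇒ tttfbfbfbA   [A -> f]
tttfbfbfbA ⇒ tttfbfbfbf   [A -> f]

A ⇒ tAbA ⇒ ttAbAbA ⇒ tttAbAbAbA ⇒ tttfbAbAbA ⇒ tttfbfbAbA ⇒ tttfbfbfbA ⇒ tttfbfbfbf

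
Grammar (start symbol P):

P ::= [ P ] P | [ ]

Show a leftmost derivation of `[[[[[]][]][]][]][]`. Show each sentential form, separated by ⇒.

P ⇒ [P]P ⇒ [[P]P]P ⇒ [[[P]P]P]P ⇒ [[[[P]P]P]P]P ⇒ [[[[[]]P]P]P]P ⇒ [[[[[]][]]P]P]P ⇒ [[[[[]][]][]]P]P ⇒ [[[[[]][]][]][]]P ⇒ [[[[[]][]][]][]][]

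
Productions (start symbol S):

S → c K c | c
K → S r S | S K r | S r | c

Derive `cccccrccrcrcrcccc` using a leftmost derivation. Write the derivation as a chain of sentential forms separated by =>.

S=>cKc=>cSrSc=>ccKcrSc=>ccSrcrSc=>cccKcrcrSc=>cccSKrcrcrSc=>ccccKcKrcrcrSc=>ccccSrcKrcrcrSc=>cccccrcKrcrcrSc=>cccccrccrcrcrSc=>cccccrccrcrcrcKcc=>cccccrccrcrcrcccc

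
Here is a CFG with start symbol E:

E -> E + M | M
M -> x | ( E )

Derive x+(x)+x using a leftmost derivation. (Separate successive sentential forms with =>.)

E=>E+M=>E+M+M=>M+M+M=>x+M+M=>x+(E)+M=>x+(M)+M=>x+(x)+M=>x+(x)+x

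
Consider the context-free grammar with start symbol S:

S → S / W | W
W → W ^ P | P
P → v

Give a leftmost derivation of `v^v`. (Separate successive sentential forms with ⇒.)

S ⇒ W ⇒ W^P ⇒ P^P ⇒ v^P ⇒ v^v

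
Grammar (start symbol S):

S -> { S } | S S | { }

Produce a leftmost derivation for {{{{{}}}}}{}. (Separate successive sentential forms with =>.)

S=>SS=>{S}S=>{{S}}S=>{{{S}}}S=>{{{{S}}}}S=>{{{{{}}}}}S=>{{{{{}}}}}{}

S => SS   [S -> S S]
SS => {S}S   [S -> { S }]
{S}S => {{S}}S   [S -> { S }]
{{S}}S => {{{S}}}S   [S -> { S }]
{{{S}}}S => {{{{S}}}}S   [S -> { S }]
{{{{S}}}}S => {{{{{}}}}}S   [S -> { }]
{{{{{}}}}}S => {{{{{}}}}}{}   [S -> { }]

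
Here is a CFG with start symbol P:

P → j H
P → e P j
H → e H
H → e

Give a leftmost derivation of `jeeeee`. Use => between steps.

P => jH   [P → j H]
jH => jeH   [H → e H]
jeH => jeeH   [H → e H]
jeeH => jeeeH   [H → e H]
jeeeH => jeeeeH   [H → e H]
jeeeeH => jeeeee   [H → e]

P => jH => jeH => jeeH => jeeeH => jeeeeH => jeeeee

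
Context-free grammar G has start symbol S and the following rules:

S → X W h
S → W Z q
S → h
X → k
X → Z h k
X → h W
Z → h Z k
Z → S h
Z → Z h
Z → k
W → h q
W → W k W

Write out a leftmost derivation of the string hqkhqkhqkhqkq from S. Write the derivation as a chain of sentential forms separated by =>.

S => WZq => WkWZq => WkWkWZq => WkWkWkWZq => hqkWkWkWZq => hqkhqkWkWZq => hqkhqkhqkWZq => hqkhqkhqkhqZq => hqkhqkhqkhqkq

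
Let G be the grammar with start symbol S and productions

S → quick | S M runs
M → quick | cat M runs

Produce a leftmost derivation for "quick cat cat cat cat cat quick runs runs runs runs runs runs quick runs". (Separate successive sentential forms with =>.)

S => S M runs => S M runs M runs => quick M runs M runs => quick cat M runs runs M runs => quick cat cat M runs runs runs M runs => quick cat cat cat M runs runs runs runs M runs => quick cat cat cat cat M runs runs runs runs runs M runs => quick cat cat cat cat cat M runs runs runs runs runs runs M runs => quick cat cat cat cat cat quick runs runs runs runs runs runs M runs => quick cat cat cat cat cat quick runs runs runs runs runs runs quick runs

S => S M runs   [S → S M runs]
S M runs => S M runs M runs   [S → S M runs]
S M runs M runs => quick M runs M runs   [S → quick]
quick M runs M runs => quick cat M runs runs M runs   [M → cat M runs]
quick cat M runs runs M runs => quick cat cat M runs runs runs M runs   [M → cat M runs]
quick cat cat M runs runs runs M runs => quick cat cat cat M runs runs runs runs M runs   [M → cat M runs]
quick cat cat cat M runs runs runs runs M runs => quick cat cat cat cat M runs runs runs runs runs M runs   [M → cat M runs]
quick cat cat cat cat M runs runs runs runs runs M runs => quick cat cat cat cat cat M runs runs runs runs runs runs M runs   [M → cat M runs]
quick cat cat cat cat cat M runs runs runs runs runs runs M runs => quick cat cat cat cat cat quick runs runs runs runs runs runs M runs   [M → quick]
quick cat cat cat cat cat quick runs runs runs runs runs runs M runs => quick cat cat cat cat cat quick runs runs runs runs runs runs quick runs   [M → quick]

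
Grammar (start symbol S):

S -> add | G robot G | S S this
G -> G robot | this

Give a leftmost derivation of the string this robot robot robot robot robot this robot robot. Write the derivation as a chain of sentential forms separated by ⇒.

S ⇒ G robot G ⇒ G robot robot G ⇒ G robot robot robot G ⇒ G robot robot robot robot G ⇒ G robot robot robot robot robot G ⇒ this robot robot robot robot robot G ⇒ this robot robot robot robot robot G robot ⇒ this robot robot robot robot robot G robot robot ⇒ this robot robot robot robot robot this robot robot

S ⇒ G robot G   [S -> G robot G]
G robot G ⇒ G robot robot G   [G -> G robot]
G robot robot G ⇒ G robot robot robot G   [G -> G robot]
G robot robot robot G ⇒ G robot robot robot robot G   [G -> G robot]
G robot robot robot robot G ⇒ G robot robot robot robot robot G   [G -> G robot]
G robot robot robot robot robot G ⇒ this robot robot robot robot robot G   [G -> this]
this robot robot robot robot robot G ⇒ this robot robot robot robot robot G robot   [G -> G robot]
this robot robot robot robot robot G robot ⇒ this robot robot robot robot robot G robot robot   [G -> G robot]
this robot robot robot robot robot G robot robot ⇒ this robot robot robot robot robot this robot robot   [G -> this]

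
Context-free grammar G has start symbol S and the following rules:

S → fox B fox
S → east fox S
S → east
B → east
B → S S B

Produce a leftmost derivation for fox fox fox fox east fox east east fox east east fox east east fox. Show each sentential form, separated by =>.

S => fox B fox => fox S S B fox => fox fox B fox S B fox => fox fox S S B fox S B fox => fox fox fox B fox S B fox S B fox => fox fox fox S S B fox S B fox S B fox => fox fox fox fox B fox S B fox S B fox S B fox => fox fox fox fox east fox S B fox S B fox S B fox => fox fox fox fox east fox east B fox S B fox S B fox => fox fox fox fox east fox east east fox S B fox S B fox => fox fox fox fox east fox east east fox east B fox S B fox => fox fox fox fox east fox east east fox east east fox S B fox => fox fox fox fox east fox east east fox east east fox east B fox => fox fox fox fox east fox east east fox east east fox east east fox

S => fox B fox   [S → fox B fox]
fox B fox => fox S S B fox   [B → S S B]
fox S S B fox => fox fox B fox S B fox   [S → fox B fox]
fox fox B fox S B fox => fox fox S S B fox S B fox   [B → S S B]
fox fox S S B fox S B fox => fox fox fox B fox S B fox S B fox   [S → fox B fox]
fox fox fox B fox S B fox S B fox => fox fox fox S S B fox S B fox S B fox   [B → S S B]
fox fox fox S S B fox S B fox S B fox => fox fox fox fox B fox S B fox S B fox S B fox   [S → fox B fox]
fox fox fox fox B fox S B fox S B fox S B fox => fox fox fox fox east fox S B fox S B fox S B fox   [B → east]
fox fox fox fox east fox S B fox S B fox S B fox => fox fox fox fox east fox east B fox S B fox S B fox   [S → east]
fox fox fox fox east fox east B fox S B fox S B fox => fox fox fox fox east fox east east fox S B fox S B fox   [B → east]
fox fox fox fox east fox east east fox S B fox S B fox => fox fox fox fox east fox east east fox east B fox S B fox   [S → east]
fox fox fox fox east fox east east fox east B fox S B fox => fox fox fox fox east fox east east fox east east fox S B fox   [B → east]
fox fox fox fox east fox east east fox east east fox S B fox => fox fox fox fox east fox east east fox east east fox east B fox   [S → east]
fox fox fox fox east fox east east fox east east fox east B fox => fox fox fox fox east fox east east fox east east fox east east fox   [B → east]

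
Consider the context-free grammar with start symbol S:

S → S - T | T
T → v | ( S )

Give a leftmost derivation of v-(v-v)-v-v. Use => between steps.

S => S-T   [S → S - T]
S-T => S-T-T   [S → S - T]
S-T-T => S-T-T-T   [S → S - T]
S-T-T-T => T-T-T-T   [S → T]
T-T-T-T => v-T-T-T   [T → v]
v-T-T-T => v-(S)-T-T   [T → ( S )]
v-(S)-T-T => v-(S-T)-T-T   [S → S - T]
v-(S-T)-T-T => v-(T-T)-T-T   [S → T]
v-(T-T)-T-T => v-(v-T)-T-T   [T → v]
v-(v-T)-T-T => v-(v-v)-T-T   [T → v]
v-(v-v)-T-T => v-(v-v)-v-T   [T → v]
v-(v-v)-v-T => v-(v-v)-v-v   [T → v]

S => S-T => S-T-T => S-T-T-T => T-T-T-T => v-T-T-T => v-(S)-T-T => v-(S-T)-T-T => v-(T-T)-T-T => v-(v-T)-T-T => v-(v-v)-T-T => v-(v-v)-v-T => v-(v-v)-v-v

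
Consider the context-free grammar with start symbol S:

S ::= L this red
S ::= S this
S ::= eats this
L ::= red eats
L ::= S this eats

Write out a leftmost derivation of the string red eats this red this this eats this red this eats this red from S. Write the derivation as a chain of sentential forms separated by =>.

S => L this red   [S ::= L this red]
L this red => S this eats this red   [L ::= S this eats]
S this eats this red => L this red this eats this red   [S ::= L this red]
L this red this eats this red => S this eats this red this eats this red   [L ::= S this eats]
S this eats this red this eats this red => S this this eats this red this eats this red   [S ::= S this]
S this this eats this red this eats this red => L this red this this eats this red this eats this red   [S ::= L this red]
L this red this this eats this red this eats this red => red eats this red this this eats this red this eats this red   [L ::= red eats]

S => L this red => S this eats this red => L this red this eats this red => S this eats this red this eats this red => S this this eats this red this eats this red => L this red this this eats this red this eats this red => red eats this red this this eats this red this eats this red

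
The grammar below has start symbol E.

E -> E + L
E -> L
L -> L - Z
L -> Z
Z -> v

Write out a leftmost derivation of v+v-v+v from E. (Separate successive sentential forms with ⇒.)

E⇒E+L⇒E+L+L⇒L+L+L⇒Z+L+L⇒v+L+L⇒v+L-Z+L⇒v+Z-Z+L⇒v+v-Z+L⇒v+v-v+L⇒v+v-v+Z⇒v+v-v+v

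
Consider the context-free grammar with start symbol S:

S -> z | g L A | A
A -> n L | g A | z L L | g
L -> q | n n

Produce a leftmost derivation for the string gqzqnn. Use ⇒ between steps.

S ⇒ gLA ⇒ gqA ⇒ gqzLL ⇒ gqzqL ⇒ gqzqnn

S ⇒ gLA   [S -> g L A]
gLA ⇒ gqA   [L -> q]
gqA ⇒ gqzLL   [A -> z L L]
gqzLL ⇒ gqzqL   [L -> q]
gqzqL ⇒ gqzqnn   [L -> n n]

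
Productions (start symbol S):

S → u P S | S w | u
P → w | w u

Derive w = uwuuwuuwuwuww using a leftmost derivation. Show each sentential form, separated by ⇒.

S ⇒ uPS   [S → u P S]
uPS ⇒ uwuS   [P → w u]
uwuS ⇒ uwuSw   [S → S w]
uwuSw ⇒ uwuSww   [S → S w]
uwuSww ⇒ uwuuPSww   [S → u P S]
uwuuPSww ⇒ uwuuwuSww   [P → w u]
uwuuwuSww ⇒ uwuuwuuPSww   [S → u P S]
uwuuwuuPSww ⇒ uwuuwuuwSww   [P → w]
uwuuwuuwSww ⇒ uwuuwuuwuPSww   [S → u P S]
uwuuwuuwuPSww ⇒ uwuuwuuwuwSww   [P → w]
uwuuwuuwuwSww ⇒ uwuuwuuwuwuww   [S → u]

S ⇒ uPS ⇒ uwuS ⇒ uwuSw ⇒ uwuSww ⇒ uwuuPSww ⇒ uwuuwuSww ⇒ uwuuwuuPSww ⇒ uwuuwuuwSww ⇒ uwuuwuuwuPSww ⇒ uwuuwuuwuwSww ⇒ uwuuwuuwuwuww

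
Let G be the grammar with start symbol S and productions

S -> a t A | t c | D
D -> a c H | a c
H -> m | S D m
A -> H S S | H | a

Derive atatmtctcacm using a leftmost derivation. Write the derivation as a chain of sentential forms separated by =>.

S => atA   [S -> a t A]
atA => atH   [A -> H]
atH => atSDm   [H -> S D m]
atSDm => atatADm   [S -> a t A]
atatADm => atatHSSDm   [A -> H S S]
atatHSSDm => atatmSSDm   [H -> m]
atatmSSDm => atatmtcSDm   [S -> t c]
atatmtcSDm => atatmtctcDm   [S -> t c]
atatmtctcDm => atatmtctcacm   [D -> a c]

S => atA => atH => atSDm => atatADm => atatHSSDm => atatmSSDm => atatmtcSDm => atatmtctcDm => atatmtctcacm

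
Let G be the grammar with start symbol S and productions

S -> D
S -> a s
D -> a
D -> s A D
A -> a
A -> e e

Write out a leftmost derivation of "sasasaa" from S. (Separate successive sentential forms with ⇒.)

S ⇒ D   [S -> D]
D ⇒ sAD   [D -> s A D]
sAD ⇒ saD   [A -> a]
saD ⇒ sasAD   [D -> s A D]
sasAD ⇒ sasaD   [A -> a]
sasaD ⇒ sasasAD   [D -> s A D]
sasasAD ⇒ sasasaD   [A -> a]
sasasaD ⇒ sasasaa   [D -> a]

S ⇒ D ⇒ sAD ⇒ saD ⇒ sasAD ⇒ sasaD ⇒ sasasAD ⇒ sasasaD ⇒ sasasaa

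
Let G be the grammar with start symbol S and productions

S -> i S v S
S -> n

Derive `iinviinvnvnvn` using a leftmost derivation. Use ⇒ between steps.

S ⇒ iSvS   [S -> i S v S]
iSvS ⇒ iiSvSvS   [S -> i S v S]
iiSvSvS ⇒ iinvSvS   [S -> n]
iinvSvS ⇒ iinviSvSvS   [S -> i S v S]
iinviSvSvS ⇒ iinviiSvSvSvS   [S -> i S v S]
iinviiSvSvSvS ⇒ iinviinvSvSvS   [S -> n]
iinviinvSvSvS ⇒ iinviinvnvSvS   [S -> n]
iinviinvnvSvS ⇒ iinviinvnvnvS   [S -> n]
iinviinvnvnvS ⇒ iinviinvnvnvn   [S -> n]

S⇒iSvS⇒iiSvSvS⇒iinvSvS⇒iinviSvSvS⇒iinviiSvSvSvS⇒iinviinvSvSvS⇒iinviinvnvSvS⇒iinviinvnvnvS⇒iinviinvnvnvn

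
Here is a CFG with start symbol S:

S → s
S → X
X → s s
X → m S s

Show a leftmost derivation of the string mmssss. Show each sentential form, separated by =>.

S => X   [S → X]
X => mSs   [X → m S s]
mSs => mXs   [S → X]
mXs => mmSss   [X → m S s]
mmSss => mmXss   [S → X]
mmXss => mmssss   [X → s s]

S=>X=>mSs=>mXs=>mmSss=>mmXss=>mmssss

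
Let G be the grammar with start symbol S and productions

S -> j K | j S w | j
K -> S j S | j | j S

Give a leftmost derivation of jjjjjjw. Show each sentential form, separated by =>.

S => jK   [S -> j K]
jK => jSjS   [K -> S j S]
jSjS => jjKjS   [S -> j K]
jjKjS => jjjjS   [K -> j]
jjjjS => jjjjjSw   [S -> j S w]
jjjjjSw => jjjjjjw   [S -> j]

S => jK => jSjS => jjKjS => jjjjS => jjjjjSw => jjjjjjw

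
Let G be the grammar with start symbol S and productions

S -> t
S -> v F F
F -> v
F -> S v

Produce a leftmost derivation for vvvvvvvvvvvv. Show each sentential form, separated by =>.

S=>vFF=>vSvF=>vvFFvF=>vvSvFvF=>vvvFFvFvF=>vvvSvFvFvF=>vvvvFFvFvFvF=>vvvvvFvFvFvF=>vvvvvvvFvFvF=>vvvvvvvvvFvF=>vvvvvvvvvvvF=>vvvvvvvvvvvv

S => vFF   [S -> v F F]
vFF => vSvF   [F -> S v]
vSvF => vvFFvF   [S -> v F F]
vvFFvF => vvSvFvF   [F -> S v]
vvSvFvF => vvvFFvFvF   [S -> v F F]
vvvFFvFvF => vvvSvFvFvF   [F -> S v]
vvvSvFvFvF => vvvvFFvFvFvF   [S -> v F F]
vvvvFFvFvFvF => vvvvvFvFvFvF   [F -> v]
vvvvvFvFvFvF => vvvvvvvFvFvF   [F -> v]
vvvvvvvFvFvF => vvvvvvvvvFvF   [F -> v]
vvvvvvvvvFvF => vvvvvvvvvvvF   [F -> v]
vvvvvvvvvvvF => vvvvvvvvvvvv   [F -> v]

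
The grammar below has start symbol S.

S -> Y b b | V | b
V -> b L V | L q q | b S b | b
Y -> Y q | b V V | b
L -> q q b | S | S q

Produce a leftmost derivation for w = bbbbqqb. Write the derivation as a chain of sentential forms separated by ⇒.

S ⇒ V   [S -> V]
V ⇒ bSb   [V -> b S b]
bSb ⇒ bVb   [S -> V]
bVb ⇒ bLqqb   [V -> L q q]
bLqqb ⇒ bSqqb   [L -> S]
bSqqb ⇒ bYbbqqb   [S -> Y b b]
bYbbqqb ⇒ bbbbqqb   [Y -> b]

S ⇒ V ⇒ bSb ⇒ bVb ⇒ bLqqb ⇒ bSqqb ⇒ bYbbqqb ⇒ bbbbqqb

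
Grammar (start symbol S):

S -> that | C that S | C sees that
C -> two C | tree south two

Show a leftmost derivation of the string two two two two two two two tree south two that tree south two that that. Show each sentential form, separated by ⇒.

S ⇒ C that S ⇒ two C that S ⇒ two two C that S ⇒ two two two C that S ⇒ two two two two C that S ⇒ two two two two two C that S ⇒ two two two two two two C that S ⇒ two two two two two two two C that S ⇒ two two two two two two two tree south two that S ⇒ two two two two two two two tree south two that C that S ⇒ two two two two two two two tree south two that tree south two that S ⇒ two two two two two two two tree south two that tree south two that that

S ⇒ C that S   [S -> C that S]
C that S ⇒ two C that S   [C -> two C]
two C that S ⇒ two two C that S   [C -> two C]
two two C that S ⇒ two two two C that S   [C -> two C]
two two two C that S ⇒ two two two two C that S   [C -> two C]
two two two two C that S ⇒ two two two two two C that S   [C -> two C]
two two two two two C that S ⇒ two two two two two two C that S   [C -> two C]
two two two two two two C that S ⇒ two two two two two two two C that S   [C -> two C]
two two two two two two two C that S ⇒ two two two two two two two tree south two that S   [C -> tree south two]
two two two two two two two tree south two that S ⇒ two two two two two two two tree south two that C that S   [S -> C that S]
two two two two two two two tree south two that C that S ⇒ two two two two two two two tree south two that tree south two that S   [C -> tree south two]
two two two two two two two tree south two that tree south two that S ⇒ two two two two two two two tree south two that tree south two that that   [S -> that]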